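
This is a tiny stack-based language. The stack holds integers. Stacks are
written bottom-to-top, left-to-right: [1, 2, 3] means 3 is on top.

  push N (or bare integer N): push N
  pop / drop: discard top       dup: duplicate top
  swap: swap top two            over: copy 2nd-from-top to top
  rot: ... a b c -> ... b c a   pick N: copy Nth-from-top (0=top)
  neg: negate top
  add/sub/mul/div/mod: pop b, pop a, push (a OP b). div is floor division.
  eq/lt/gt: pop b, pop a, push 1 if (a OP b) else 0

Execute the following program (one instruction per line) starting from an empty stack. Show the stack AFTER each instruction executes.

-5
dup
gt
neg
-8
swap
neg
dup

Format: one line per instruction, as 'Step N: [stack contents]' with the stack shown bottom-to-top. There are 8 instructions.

Step 1: [-5]
Step 2: [-5, -5]
Step 3: [0]
Step 4: [0]
Step 5: [0, -8]
Step 6: [-8, 0]
Step 7: [-8, 0]
Step 8: [-8, 0, 0]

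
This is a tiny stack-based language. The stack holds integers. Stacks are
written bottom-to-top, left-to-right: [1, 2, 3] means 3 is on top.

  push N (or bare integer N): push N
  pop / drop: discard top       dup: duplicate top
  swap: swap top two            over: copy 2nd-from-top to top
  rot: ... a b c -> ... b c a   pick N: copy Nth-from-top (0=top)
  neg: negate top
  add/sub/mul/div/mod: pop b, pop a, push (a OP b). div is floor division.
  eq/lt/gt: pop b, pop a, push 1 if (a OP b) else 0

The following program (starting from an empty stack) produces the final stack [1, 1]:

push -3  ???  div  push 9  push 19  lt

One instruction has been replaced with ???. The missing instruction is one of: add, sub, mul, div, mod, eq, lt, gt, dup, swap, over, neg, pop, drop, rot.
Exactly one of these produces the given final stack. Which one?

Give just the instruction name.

Stack before ???: [-3]
Stack after ???:  [-3, -3]
The instruction that transforms [-3] -> [-3, -3] is: dup

Answer: dup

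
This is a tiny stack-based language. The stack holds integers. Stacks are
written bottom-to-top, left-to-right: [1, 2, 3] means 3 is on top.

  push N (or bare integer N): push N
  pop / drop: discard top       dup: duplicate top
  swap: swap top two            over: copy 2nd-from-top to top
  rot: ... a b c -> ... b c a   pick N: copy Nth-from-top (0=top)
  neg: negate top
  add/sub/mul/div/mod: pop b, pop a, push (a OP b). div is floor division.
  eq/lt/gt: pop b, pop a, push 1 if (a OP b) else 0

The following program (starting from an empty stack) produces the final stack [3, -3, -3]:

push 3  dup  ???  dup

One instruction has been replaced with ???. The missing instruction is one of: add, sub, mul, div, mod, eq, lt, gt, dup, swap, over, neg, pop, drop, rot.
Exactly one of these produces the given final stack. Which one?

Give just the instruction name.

Stack before ???: [3, 3]
Stack after ???:  [3, -3]
The instruction that transforms [3, 3] -> [3, -3] is: neg

Answer: neg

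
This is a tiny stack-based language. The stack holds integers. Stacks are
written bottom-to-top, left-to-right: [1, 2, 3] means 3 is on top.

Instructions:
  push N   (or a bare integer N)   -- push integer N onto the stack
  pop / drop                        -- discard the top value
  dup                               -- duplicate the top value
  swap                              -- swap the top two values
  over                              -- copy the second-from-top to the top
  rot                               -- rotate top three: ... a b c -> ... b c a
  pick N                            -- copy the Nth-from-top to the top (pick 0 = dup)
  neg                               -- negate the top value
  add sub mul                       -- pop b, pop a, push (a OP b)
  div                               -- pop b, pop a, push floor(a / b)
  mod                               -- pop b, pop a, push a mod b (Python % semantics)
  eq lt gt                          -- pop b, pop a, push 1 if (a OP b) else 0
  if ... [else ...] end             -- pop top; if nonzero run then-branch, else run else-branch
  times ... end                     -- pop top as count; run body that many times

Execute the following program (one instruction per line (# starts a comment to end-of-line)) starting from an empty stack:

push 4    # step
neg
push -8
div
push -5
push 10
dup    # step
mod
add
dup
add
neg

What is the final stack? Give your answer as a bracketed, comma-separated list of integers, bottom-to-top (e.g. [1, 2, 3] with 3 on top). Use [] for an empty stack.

Answer: [0, 10]

Derivation:
After 'push 4': [4]
After 'neg': [-4]
After 'push -8': [-4, -8]
After 'div': [0]
After 'push -5': [0, -5]
After 'push 10': [0, -5, 10]
After 'dup': [0, -5, 10, 10]
After 'mod': [0, -5, 0]
After 'add': [0, -5]
After 'dup': [0, -5, -5]
After 'add': [0, -10]
After 'neg': [0, 10]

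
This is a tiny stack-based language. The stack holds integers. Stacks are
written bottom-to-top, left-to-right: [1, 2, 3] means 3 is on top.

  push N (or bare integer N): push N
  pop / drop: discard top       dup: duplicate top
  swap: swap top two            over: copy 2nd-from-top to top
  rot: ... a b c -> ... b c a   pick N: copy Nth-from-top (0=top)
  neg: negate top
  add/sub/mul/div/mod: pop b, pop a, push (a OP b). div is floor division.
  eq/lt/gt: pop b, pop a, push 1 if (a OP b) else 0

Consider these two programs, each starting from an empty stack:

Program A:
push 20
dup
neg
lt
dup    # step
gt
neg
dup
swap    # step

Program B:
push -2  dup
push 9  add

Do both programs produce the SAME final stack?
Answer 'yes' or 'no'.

Program A trace:
  After 'push 20': [20]
  After 'dup': [20, 20]
  After 'neg': [20, -20]
  After 'lt': [0]
  After 'dup': [0, 0]
  After 'gt': [0]
  After 'neg': [0]
  After 'dup': [0, 0]
  After 'swap': [0, 0]
Program A final stack: [0, 0]

Program B trace:
  After 'push -2': [-2]
  After 'dup': [-2, -2]
  After 'push 9': [-2, -2, 9]
  After 'add': [-2, 7]
Program B final stack: [-2, 7]
Same: no

Answer: no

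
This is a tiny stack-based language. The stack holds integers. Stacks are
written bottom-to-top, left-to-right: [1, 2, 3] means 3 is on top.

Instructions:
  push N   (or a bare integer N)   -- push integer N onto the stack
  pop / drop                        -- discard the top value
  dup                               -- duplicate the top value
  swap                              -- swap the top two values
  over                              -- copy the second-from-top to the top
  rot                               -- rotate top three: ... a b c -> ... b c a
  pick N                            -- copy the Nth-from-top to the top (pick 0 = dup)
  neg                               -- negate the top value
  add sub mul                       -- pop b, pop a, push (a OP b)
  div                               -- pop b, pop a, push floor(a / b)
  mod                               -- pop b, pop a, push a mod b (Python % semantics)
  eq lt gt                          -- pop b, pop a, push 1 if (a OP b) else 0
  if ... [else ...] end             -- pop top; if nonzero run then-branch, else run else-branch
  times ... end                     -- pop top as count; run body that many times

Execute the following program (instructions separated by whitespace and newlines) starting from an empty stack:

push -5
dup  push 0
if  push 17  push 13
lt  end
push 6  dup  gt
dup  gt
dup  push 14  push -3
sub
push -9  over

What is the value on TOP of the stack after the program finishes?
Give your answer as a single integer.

After 'push -5': [-5]
After 'dup': [-5, -5]
After 'push 0': [-5, -5, 0]
After 'if': [-5, -5]
After 'push 6': [-5, -5, 6]
After 'dup': [-5, -5, 6, 6]
After 'gt': [-5, -5, 0]
After 'dup': [-5, -5, 0, 0]
After 'gt': [-5, -5, 0]
After 'dup': [-5, -5, 0, 0]
After 'push 14': [-5, -5, 0, 0, 14]
After 'push -3': [-5, -5, 0, 0, 14, -3]
After 'sub': [-5, -5, 0, 0, 17]
After 'push -9': [-5, -5, 0, 0, 17, -9]
After 'over': [-5, -5, 0, 0, 17, -9, 17]

Answer: 17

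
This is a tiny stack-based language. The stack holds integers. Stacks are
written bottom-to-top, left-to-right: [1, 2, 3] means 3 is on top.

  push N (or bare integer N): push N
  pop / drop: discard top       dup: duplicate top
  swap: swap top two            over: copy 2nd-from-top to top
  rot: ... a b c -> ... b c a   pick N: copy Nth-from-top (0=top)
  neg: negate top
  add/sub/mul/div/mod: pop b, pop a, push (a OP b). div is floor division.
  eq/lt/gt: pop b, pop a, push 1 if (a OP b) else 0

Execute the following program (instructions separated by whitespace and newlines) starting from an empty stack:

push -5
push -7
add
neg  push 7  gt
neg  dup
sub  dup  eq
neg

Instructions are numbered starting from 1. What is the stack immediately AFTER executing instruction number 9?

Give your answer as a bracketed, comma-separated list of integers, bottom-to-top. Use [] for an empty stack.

Answer: [0]

Derivation:
Step 1 ('push -5'): [-5]
Step 2 ('push -7'): [-5, -7]
Step 3 ('add'): [-12]
Step 4 ('neg'): [12]
Step 5 ('push 7'): [12, 7]
Step 6 ('gt'): [1]
Step 7 ('neg'): [-1]
Step 8 ('dup'): [-1, -1]
Step 9 ('sub'): [0]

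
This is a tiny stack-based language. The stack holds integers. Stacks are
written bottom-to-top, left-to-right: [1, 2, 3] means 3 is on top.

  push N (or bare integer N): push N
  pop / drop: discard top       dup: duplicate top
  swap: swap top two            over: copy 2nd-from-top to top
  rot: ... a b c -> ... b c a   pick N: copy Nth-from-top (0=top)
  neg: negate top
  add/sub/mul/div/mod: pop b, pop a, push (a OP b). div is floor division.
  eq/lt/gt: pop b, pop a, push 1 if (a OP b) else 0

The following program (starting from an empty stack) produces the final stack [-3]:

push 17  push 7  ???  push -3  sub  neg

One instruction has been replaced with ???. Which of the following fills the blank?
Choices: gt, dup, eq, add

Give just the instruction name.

Stack before ???: [17, 7]
Stack after ???:  [0]
Checking each choice:
  gt: produces [-4]
  dup: produces [17, 7, -10]
  eq: MATCH
  add: produces [-27]


Answer: eq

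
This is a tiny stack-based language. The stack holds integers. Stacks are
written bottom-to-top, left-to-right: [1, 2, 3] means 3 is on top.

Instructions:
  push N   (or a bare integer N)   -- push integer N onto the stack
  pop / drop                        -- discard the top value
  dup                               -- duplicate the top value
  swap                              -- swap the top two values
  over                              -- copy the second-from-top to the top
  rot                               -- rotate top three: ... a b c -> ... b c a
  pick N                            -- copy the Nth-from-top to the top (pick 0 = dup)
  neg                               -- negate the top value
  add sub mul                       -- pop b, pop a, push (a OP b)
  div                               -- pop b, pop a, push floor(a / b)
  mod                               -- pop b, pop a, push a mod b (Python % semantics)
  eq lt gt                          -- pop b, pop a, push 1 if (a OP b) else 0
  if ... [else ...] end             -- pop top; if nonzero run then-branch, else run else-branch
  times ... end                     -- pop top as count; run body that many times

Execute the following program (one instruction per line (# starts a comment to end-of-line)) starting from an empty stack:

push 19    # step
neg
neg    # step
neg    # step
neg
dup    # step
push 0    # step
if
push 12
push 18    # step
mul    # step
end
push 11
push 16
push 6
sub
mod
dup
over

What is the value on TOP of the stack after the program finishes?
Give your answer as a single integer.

Answer: 1

Derivation:
After 'push 19': [19]
After 'neg': [-19]
After 'neg': [19]
After 'neg': [-19]
After 'neg': [19]
After 'dup': [19, 19]
After 'push 0': [19, 19, 0]
After 'if': [19, 19]
After 'push 11': [19, 19, 11]
After 'push 16': [19, 19, 11, 16]
After 'push 6': [19, 19, 11, 16, 6]
After 'sub': [19, 19, 11, 10]
After 'mod': [19, 19, 1]
After 'dup': [19, 19, 1, 1]
After 'over': [19, 19, 1, 1, 1]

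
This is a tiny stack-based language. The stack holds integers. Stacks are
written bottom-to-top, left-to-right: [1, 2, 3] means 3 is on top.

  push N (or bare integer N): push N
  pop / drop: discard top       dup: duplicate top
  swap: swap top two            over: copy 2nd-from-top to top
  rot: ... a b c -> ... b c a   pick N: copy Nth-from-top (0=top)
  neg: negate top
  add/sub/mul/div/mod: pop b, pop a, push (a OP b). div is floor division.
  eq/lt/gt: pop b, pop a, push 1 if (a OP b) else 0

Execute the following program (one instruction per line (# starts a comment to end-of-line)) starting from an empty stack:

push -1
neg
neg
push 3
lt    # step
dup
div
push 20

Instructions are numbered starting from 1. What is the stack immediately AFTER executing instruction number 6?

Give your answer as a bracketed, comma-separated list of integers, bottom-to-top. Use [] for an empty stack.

Answer: [1, 1]

Derivation:
Step 1 ('push -1'): [-1]
Step 2 ('neg'): [1]
Step 3 ('neg'): [-1]
Step 4 ('push 3'): [-1, 3]
Step 5 ('lt'): [1]
Step 6 ('dup'): [1, 1]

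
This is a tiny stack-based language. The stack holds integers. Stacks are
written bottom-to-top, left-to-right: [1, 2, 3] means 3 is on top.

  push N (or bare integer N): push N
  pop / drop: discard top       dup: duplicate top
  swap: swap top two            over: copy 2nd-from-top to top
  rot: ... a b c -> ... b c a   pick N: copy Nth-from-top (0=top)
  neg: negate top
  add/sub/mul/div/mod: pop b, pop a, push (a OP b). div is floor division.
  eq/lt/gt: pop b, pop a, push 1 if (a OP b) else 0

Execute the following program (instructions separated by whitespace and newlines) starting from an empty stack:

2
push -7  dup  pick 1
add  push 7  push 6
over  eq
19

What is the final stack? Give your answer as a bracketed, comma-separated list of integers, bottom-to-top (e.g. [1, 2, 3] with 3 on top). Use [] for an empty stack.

Answer: [2, -7, -14, 7, 0, 19]

Derivation:
After 'push 2': [2]
After 'push -7': [2, -7]
After 'dup': [2, -7, -7]
After 'pick 1': [2, -7, -7, -7]
After 'add': [2, -7, -14]
After 'push 7': [2, -7, -14, 7]
After 'push 6': [2, -7, -14, 7, 6]
After 'over': [2, -7, -14, 7, 6, 7]
After 'eq': [2, -7, -14, 7, 0]
After 'push 19': [2, -7, -14, 7, 0, 19]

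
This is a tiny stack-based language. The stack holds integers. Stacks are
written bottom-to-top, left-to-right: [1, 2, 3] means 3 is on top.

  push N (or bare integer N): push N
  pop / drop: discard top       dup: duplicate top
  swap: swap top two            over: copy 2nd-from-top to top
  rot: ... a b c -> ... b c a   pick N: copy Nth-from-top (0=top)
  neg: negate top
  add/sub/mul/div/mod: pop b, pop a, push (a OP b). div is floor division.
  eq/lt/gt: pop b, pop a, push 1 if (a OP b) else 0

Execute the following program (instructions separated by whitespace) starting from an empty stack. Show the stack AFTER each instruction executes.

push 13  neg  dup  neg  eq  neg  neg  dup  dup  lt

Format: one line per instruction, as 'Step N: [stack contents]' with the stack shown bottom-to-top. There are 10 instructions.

Step 1: [13]
Step 2: [-13]
Step 3: [-13, -13]
Step 4: [-13, 13]
Step 5: [0]
Step 6: [0]
Step 7: [0]
Step 8: [0, 0]
Step 9: [0, 0, 0]
Step 10: [0, 0]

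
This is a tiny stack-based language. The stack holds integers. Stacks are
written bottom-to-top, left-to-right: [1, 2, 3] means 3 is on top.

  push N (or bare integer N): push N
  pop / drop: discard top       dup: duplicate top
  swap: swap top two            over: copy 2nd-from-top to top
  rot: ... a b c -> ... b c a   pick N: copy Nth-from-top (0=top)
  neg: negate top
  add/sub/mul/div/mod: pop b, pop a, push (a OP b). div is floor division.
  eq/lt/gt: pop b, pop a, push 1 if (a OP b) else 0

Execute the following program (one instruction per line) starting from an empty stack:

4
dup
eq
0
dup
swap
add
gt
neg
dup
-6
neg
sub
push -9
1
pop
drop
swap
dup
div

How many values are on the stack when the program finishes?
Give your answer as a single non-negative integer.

After 'push 4': stack = [4] (depth 1)
After 'dup': stack = [4, 4] (depth 2)
After 'eq': stack = [1] (depth 1)
After 'push 0': stack = [1, 0] (depth 2)
After 'dup': stack = [1, 0, 0] (depth 3)
After 'swap': stack = [1, 0, 0] (depth 3)
After 'add': stack = [1, 0] (depth 2)
After 'gt': stack = [1] (depth 1)
After 'neg': stack = [-1] (depth 1)
After 'dup': stack = [-1, -1] (depth 2)
After 'push -6': stack = [-1, -1, -6] (depth 3)
After 'neg': stack = [-1, -1, 6] (depth 3)
After 'sub': stack = [-1, -7] (depth 2)
After 'push -9': stack = [-1, -7, -9] (depth 3)
After 'push 1': stack = [-1, -7, -9, 1] (depth 4)
After 'pop': stack = [-1, -7, -9] (depth 3)
After 'drop': stack = [-1, -7] (depth 2)
After 'swap': stack = [-7, -1] (depth 2)
After 'dup': stack = [-7, -1, -1] (depth 3)
After 'div': stack = [-7, 1] (depth 2)

Answer: 2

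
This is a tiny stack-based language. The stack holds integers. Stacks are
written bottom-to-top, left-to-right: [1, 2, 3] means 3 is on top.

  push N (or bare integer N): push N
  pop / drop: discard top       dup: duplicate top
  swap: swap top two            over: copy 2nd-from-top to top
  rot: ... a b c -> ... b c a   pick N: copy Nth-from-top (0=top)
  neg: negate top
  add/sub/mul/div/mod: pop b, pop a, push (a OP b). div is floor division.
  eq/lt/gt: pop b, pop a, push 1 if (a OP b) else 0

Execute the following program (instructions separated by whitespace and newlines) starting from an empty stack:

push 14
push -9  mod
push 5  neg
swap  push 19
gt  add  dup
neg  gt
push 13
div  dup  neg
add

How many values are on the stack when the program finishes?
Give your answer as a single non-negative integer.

After 'push 14': stack = [14] (depth 1)
After 'push -9': stack = [14, -9] (depth 2)
After 'mod': stack = [-4] (depth 1)
After 'push 5': stack = [-4, 5] (depth 2)
After 'neg': stack = [-4, -5] (depth 2)
After 'swap': stack = [-5, -4] (depth 2)
After 'push 19': stack = [-5, -4, 19] (depth 3)
After 'gt': stack = [-5, 0] (depth 2)
After 'add': stack = [-5] (depth 1)
After 'dup': stack = [-5, -5] (depth 2)
After 'neg': stack = [-5, 5] (depth 2)
After 'gt': stack = [0] (depth 1)
After 'push 13': stack = [0, 13] (depth 2)
After 'div': stack = [0] (depth 1)
After 'dup': stack = [0, 0] (depth 2)
After 'neg': stack = [0, 0] (depth 2)
After 'add': stack = [0] (depth 1)

Answer: 1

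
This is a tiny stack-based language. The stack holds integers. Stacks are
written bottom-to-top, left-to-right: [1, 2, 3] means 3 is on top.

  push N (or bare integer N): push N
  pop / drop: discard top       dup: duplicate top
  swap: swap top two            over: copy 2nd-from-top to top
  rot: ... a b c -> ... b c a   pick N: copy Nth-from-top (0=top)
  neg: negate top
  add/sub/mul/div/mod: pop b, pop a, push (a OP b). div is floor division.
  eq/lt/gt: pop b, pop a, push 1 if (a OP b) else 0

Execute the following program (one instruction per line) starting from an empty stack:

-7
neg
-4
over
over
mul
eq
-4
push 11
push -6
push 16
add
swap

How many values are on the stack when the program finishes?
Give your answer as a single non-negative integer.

Answer: 5

Derivation:
After 'push -7': stack = [-7] (depth 1)
After 'neg': stack = [7] (depth 1)
After 'push -4': stack = [7, -4] (depth 2)
After 'over': stack = [7, -4, 7] (depth 3)
After 'over': stack = [7, -4, 7, -4] (depth 4)
After 'mul': stack = [7, -4, -28] (depth 3)
After 'eq': stack = [7, 0] (depth 2)
After 'push -4': stack = [7, 0, -4] (depth 3)
After 'push 11': stack = [7, 0, -4, 11] (depth 4)
After 'push -6': stack = [7, 0, -4, 11, -6] (depth 5)
After 'push 16': stack = [7, 0, -4, 11, -6, 16] (depth 6)
After 'add': stack = [7, 0, -4, 11, 10] (depth 5)
After 'swap': stack = [7, 0, -4, 10, 11] (depth 5)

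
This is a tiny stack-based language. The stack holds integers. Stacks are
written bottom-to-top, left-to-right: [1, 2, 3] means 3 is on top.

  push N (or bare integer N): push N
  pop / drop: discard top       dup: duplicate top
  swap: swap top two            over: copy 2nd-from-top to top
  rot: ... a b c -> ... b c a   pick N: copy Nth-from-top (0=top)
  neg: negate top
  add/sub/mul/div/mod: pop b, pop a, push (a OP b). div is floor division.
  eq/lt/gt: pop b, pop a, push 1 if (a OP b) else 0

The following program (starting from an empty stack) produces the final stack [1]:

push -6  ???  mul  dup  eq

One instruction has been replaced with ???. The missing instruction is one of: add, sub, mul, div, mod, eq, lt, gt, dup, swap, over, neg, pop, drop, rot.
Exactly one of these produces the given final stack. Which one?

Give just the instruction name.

Stack before ???: [-6]
Stack after ???:  [-6, -6]
The instruction that transforms [-6] -> [-6, -6] is: dup

Answer: dup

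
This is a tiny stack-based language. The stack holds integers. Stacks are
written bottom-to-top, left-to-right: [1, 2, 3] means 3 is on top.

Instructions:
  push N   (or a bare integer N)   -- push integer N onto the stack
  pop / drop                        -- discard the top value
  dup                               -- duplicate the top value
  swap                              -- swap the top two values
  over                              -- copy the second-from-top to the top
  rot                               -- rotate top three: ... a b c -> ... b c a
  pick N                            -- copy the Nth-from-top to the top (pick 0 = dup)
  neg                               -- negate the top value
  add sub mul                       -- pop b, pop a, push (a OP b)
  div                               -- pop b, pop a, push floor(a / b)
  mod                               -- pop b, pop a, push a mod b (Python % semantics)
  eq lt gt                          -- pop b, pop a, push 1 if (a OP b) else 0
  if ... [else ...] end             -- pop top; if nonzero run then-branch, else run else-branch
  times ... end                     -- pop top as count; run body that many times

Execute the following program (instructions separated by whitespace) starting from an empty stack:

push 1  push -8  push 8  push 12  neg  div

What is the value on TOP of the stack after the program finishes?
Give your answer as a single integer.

Answer: -1

Derivation:
After 'push 1': [1]
After 'push -8': [1, -8]
After 'push 8': [1, -8, 8]
After 'push 12': [1, -8, 8, 12]
After 'neg': [1, -8, 8, -12]
After 'div': [1, -8, -1]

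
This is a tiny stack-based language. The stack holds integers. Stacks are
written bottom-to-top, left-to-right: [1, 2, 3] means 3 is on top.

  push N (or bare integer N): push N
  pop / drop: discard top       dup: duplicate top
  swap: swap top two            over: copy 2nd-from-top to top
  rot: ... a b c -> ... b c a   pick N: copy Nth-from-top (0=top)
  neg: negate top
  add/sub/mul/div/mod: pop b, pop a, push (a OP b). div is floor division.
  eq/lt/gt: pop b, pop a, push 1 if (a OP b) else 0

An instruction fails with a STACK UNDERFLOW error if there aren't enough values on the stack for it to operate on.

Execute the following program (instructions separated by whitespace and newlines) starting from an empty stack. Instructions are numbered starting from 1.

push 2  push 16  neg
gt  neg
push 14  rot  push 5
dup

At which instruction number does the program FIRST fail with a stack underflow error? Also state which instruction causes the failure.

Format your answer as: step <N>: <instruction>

Step 1 ('push 2'): stack = [2], depth = 1
Step 2 ('push 16'): stack = [2, 16], depth = 2
Step 3 ('neg'): stack = [2, -16], depth = 2
Step 4 ('gt'): stack = [1], depth = 1
Step 5 ('neg'): stack = [-1], depth = 1
Step 6 ('push 14'): stack = [-1, 14], depth = 2
Step 7 ('rot'): needs 3 value(s) but depth is 2 — STACK UNDERFLOW

Answer: step 7: rot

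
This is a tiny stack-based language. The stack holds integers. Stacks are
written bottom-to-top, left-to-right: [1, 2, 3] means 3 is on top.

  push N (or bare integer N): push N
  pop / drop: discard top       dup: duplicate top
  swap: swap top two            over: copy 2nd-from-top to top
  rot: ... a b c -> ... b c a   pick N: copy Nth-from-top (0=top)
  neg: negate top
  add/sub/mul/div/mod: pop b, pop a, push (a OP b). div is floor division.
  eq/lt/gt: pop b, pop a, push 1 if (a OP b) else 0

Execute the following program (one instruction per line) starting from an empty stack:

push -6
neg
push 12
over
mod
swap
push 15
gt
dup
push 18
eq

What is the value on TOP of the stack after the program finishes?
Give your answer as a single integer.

Answer: 0

Derivation:
After 'push -6': [-6]
After 'neg': [6]
After 'push 12': [6, 12]
After 'over': [6, 12, 6]
After 'mod': [6, 0]
After 'swap': [0, 6]
After 'push 15': [0, 6, 15]
After 'gt': [0, 0]
After 'dup': [0, 0, 0]
After 'push 18': [0, 0, 0, 18]
After 'eq': [0, 0, 0]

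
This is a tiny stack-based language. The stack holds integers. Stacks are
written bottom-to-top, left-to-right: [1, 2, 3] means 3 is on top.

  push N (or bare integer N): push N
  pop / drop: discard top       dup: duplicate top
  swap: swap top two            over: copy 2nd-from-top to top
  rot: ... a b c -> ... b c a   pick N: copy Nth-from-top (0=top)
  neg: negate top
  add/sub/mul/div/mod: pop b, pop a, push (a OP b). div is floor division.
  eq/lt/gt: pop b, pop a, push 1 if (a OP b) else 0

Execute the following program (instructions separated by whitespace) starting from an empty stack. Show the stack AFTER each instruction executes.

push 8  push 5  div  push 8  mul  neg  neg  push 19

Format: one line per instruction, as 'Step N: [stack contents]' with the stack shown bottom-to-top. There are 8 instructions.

Step 1: [8]
Step 2: [8, 5]
Step 3: [1]
Step 4: [1, 8]
Step 5: [8]
Step 6: [-8]
Step 7: [8]
Step 8: [8, 19]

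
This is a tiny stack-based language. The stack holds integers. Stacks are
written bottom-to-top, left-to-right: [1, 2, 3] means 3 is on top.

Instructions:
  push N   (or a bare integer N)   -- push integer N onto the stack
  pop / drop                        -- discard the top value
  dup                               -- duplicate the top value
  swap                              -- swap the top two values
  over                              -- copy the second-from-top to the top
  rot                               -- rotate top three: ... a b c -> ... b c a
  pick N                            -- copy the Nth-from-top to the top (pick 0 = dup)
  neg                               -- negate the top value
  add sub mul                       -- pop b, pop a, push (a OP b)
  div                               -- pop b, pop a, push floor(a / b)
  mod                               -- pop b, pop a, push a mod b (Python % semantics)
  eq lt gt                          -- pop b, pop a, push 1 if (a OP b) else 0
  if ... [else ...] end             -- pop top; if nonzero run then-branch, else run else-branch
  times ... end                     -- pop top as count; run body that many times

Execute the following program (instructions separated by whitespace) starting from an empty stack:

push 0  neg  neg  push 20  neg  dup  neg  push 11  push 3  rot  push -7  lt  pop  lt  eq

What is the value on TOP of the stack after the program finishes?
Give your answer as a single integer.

Answer: 0

Derivation:
After 'push 0': [0]
After 'neg': [0]
After 'neg': [0]
After 'push 20': [0, 20]
After 'neg': [0, -20]
After 'dup': [0, -20, -20]
After 'neg': [0, -20, 20]
After 'push 11': [0, -20, 20, 11]
After 'push 3': [0, -20, 20, 11, 3]
After 'rot': [0, -20, 11, 3, 20]
After 'push -7': [0, -20, 11, 3, 20, -7]
After 'lt': [0, -20, 11, 3, 0]
After 'pop': [0, -20, 11, 3]
After 'lt': [0, -20, 0]
After 'eq': [0, 0]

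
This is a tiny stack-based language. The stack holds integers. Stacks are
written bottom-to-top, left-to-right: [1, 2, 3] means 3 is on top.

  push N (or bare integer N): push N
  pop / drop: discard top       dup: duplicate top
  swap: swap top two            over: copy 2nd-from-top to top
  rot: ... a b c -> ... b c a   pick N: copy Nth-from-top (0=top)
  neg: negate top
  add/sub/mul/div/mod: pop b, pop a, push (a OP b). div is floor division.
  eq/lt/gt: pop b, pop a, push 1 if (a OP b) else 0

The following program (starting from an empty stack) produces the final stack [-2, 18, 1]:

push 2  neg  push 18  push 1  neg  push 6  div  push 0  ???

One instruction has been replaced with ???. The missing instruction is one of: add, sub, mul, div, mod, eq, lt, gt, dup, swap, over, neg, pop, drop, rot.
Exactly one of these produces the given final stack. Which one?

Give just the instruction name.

Stack before ???: [-2, 18, -1, 0]
Stack after ???:  [-2, 18, 1]
The instruction that transforms [-2, 18, -1, 0] -> [-2, 18, 1] is: lt

Answer: lt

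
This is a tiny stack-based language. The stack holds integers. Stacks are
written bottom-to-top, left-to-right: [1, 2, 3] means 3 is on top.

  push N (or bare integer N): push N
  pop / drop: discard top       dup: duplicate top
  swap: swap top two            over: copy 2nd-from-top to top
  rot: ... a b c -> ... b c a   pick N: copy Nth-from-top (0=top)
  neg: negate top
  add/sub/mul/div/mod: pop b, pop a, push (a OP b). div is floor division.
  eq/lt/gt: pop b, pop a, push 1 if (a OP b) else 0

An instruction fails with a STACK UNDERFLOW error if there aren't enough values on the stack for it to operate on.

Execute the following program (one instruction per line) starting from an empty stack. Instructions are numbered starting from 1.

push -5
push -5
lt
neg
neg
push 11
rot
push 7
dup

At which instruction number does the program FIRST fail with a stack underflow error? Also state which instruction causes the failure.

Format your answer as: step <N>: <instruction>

Answer: step 7: rot

Derivation:
Step 1 ('push -5'): stack = [-5], depth = 1
Step 2 ('push -5'): stack = [-5, -5], depth = 2
Step 3 ('lt'): stack = [0], depth = 1
Step 4 ('neg'): stack = [0], depth = 1
Step 5 ('neg'): stack = [0], depth = 1
Step 6 ('push 11'): stack = [0, 11], depth = 2
Step 7 ('rot'): needs 3 value(s) but depth is 2 — STACK UNDERFLOW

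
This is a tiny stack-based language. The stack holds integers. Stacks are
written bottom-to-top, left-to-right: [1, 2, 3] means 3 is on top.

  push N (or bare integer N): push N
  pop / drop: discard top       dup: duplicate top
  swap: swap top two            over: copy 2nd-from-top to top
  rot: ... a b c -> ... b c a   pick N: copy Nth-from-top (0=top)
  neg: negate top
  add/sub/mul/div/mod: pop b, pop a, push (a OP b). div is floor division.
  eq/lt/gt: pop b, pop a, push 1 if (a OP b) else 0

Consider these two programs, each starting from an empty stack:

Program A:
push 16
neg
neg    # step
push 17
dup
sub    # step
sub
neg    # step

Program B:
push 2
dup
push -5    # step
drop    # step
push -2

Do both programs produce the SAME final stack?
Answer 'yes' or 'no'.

Program A trace:
  After 'push 16': [16]
  After 'neg': [-16]
  After 'neg': [16]
  After 'push 17': [16, 17]
  After 'dup': [16, 17, 17]
  After 'sub': [16, 0]
  After 'sub': [16]
  After 'neg': [-16]
Program A final stack: [-16]

Program B trace:
  After 'push 2': [2]
  After 'dup': [2, 2]
  After 'push -5': [2, 2, -5]
  After 'drop': [2, 2]
  After 'push -2': [2, 2, -2]
Program B final stack: [2, 2, -2]
Same: no

Answer: no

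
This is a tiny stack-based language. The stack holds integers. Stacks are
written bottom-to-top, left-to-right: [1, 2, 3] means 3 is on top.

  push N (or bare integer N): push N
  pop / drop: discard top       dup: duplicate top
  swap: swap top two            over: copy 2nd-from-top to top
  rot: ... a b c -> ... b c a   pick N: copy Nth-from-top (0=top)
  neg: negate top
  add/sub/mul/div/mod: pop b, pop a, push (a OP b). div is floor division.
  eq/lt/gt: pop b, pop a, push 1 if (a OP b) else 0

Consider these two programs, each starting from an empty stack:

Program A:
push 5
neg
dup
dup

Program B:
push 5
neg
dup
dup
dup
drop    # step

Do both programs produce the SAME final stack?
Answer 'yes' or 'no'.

Program A trace:
  After 'push 5': [5]
  After 'neg': [-5]
  After 'dup': [-5, -5]
  After 'dup': [-5, -5, -5]
Program A final stack: [-5, -5, -5]

Program B trace:
  After 'push 5': [5]
  After 'neg': [-5]
  After 'dup': [-5, -5]
  After 'dup': [-5, -5, -5]
  After 'dup': [-5, -5, -5, -5]
  After 'drop': [-5, -5, -5]
Program B final stack: [-5, -5, -5]
Same: yes

Answer: yes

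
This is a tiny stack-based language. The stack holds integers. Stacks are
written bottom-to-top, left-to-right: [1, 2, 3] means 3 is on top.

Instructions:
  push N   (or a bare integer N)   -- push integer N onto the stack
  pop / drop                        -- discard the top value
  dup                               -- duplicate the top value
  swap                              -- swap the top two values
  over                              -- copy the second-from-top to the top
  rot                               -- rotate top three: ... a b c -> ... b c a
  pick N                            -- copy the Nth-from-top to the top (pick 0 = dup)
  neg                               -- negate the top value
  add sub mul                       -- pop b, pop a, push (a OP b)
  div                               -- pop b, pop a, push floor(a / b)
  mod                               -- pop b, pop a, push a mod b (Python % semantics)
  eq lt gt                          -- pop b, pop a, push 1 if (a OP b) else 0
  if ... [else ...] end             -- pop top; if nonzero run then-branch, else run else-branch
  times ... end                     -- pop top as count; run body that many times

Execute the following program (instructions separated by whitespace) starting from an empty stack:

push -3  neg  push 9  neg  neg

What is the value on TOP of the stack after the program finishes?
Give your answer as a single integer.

Answer: 9

Derivation:
After 'push -3': [-3]
After 'neg': [3]
After 'push 9': [3, 9]
After 'neg': [3, -9]
After 'neg': [3, 9]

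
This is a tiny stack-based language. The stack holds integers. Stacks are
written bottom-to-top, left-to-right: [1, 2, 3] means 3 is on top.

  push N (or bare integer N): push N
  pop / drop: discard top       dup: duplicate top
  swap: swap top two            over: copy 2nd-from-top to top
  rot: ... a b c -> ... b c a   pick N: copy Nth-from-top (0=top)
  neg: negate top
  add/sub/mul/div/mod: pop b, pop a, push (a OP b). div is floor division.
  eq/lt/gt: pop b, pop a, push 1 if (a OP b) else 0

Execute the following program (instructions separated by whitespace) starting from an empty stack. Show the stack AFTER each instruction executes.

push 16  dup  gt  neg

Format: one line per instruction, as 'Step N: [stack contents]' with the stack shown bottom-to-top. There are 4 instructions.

Step 1: [16]
Step 2: [16, 16]
Step 3: [0]
Step 4: [0]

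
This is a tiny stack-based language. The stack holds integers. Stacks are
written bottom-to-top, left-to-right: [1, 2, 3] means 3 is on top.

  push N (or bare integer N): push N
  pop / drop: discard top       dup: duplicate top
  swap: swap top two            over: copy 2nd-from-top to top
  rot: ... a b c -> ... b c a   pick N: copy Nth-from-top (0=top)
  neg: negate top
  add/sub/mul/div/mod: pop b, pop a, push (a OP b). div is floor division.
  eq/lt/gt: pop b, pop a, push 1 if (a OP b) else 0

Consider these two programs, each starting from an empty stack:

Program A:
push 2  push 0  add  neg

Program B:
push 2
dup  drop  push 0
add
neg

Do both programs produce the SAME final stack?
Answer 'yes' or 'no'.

Answer: yes

Derivation:
Program A trace:
  After 'push 2': [2]
  After 'push 0': [2, 0]
  After 'add': [2]
  After 'neg': [-2]
Program A final stack: [-2]

Program B trace:
  After 'push 2': [2]
  After 'dup': [2, 2]
  After 'drop': [2]
  After 'push 0': [2, 0]
  After 'add': [2]
  After 'neg': [-2]
Program B final stack: [-2]
Same: yes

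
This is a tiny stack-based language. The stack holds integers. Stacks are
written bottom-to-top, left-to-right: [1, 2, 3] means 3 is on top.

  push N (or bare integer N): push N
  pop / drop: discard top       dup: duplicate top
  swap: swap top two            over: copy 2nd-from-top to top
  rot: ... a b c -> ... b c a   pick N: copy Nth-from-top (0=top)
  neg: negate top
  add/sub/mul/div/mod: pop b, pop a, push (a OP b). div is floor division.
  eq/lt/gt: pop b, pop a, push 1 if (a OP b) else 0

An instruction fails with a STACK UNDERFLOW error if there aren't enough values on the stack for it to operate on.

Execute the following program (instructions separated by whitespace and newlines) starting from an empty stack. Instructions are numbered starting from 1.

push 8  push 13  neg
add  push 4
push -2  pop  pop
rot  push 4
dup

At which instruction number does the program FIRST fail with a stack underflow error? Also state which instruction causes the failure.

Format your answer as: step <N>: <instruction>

Step 1 ('push 8'): stack = [8], depth = 1
Step 2 ('push 13'): stack = [8, 13], depth = 2
Step 3 ('neg'): stack = [8, -13], depth = 2
Step 4 ('add'): stack = [-5], depth = 1
Step 5 ('push 4'): stack = [-5, 4], depth = 2
Step 6 ('push -2'): stack = [-5, 4, -2], depth = 3
Step 7 ('pop'): stack = [-5, 4], depth = 2
Step 8 ('pop'): stack = [-5], depth = 1
Step 9 ('rot'): needs 3 value(s) but depth is 1 — STACK UNDERFLOW

Answer: step 9: rot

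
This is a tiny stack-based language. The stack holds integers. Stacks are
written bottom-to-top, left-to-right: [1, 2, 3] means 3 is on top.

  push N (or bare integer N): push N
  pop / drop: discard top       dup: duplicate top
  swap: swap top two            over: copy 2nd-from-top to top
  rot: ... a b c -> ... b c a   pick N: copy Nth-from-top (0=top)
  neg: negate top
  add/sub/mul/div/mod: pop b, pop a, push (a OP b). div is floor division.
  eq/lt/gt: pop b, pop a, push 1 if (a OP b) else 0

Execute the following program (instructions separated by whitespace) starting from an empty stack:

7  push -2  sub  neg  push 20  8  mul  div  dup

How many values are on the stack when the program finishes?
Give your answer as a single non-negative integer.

After 'push 7': stack = [7] (depth 1)
After 'push -2': stack = [7, -2] (depth 2)
After 'sub': stack = [9] (depth 1)
After 'neg': stack = [-9] (depth 1)
After 'push 20': stack = [-9, 20] (depth 2)
After 'push 8': stack = [-9, 20, 8] (depth 3)
After 'mul': stack = [-9, 160] (depth 2)
After 'div': stack = [-1] (depth 1)
After 'dup': stack = [-1, -1] (depth 2)

Answer: 2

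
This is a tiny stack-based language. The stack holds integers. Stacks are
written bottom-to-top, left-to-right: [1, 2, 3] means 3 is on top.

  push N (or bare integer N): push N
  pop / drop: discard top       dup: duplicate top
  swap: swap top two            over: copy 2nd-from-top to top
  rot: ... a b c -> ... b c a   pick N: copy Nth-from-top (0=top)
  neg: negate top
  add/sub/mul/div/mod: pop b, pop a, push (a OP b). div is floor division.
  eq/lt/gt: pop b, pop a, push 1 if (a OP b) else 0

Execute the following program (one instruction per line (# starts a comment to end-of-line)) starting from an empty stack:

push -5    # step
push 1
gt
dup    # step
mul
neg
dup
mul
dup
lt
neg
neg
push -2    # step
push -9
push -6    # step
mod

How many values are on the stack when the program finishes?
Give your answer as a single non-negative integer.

After 'push -5': stack = [-5] (depth 1)
After 'push 1': stack = [-5, 1] (depth 2)
After 'gt': stack = [0] (depth 1)
After 'dup': stack = [0, 0] (depth 2)
After 'mul': stack = [0] (depth 1)
After 'neg': stack = [0] (depth 1)
After 'dup': stack = [0, 0] (depth 2)
After 'mul': stack = [0] (depth 1)
After 'dup': stack = [0, 0] (depth 2)
After 'lt': stack = [0] (depth 1)
After 'neg': stack = [0] (depth 1)
After 'neg': stack = [0] (depth 1)
After 'push -2': stack = [0, -2] (depth 2)
After 'push -9': stack = [0, -2, -9] (depth 3)
After 'push -6': stack = [0, -2, -9, -6] (depth 4)
After 'mod': stack = [0, -2, -3] (depth 3)

Answer: 3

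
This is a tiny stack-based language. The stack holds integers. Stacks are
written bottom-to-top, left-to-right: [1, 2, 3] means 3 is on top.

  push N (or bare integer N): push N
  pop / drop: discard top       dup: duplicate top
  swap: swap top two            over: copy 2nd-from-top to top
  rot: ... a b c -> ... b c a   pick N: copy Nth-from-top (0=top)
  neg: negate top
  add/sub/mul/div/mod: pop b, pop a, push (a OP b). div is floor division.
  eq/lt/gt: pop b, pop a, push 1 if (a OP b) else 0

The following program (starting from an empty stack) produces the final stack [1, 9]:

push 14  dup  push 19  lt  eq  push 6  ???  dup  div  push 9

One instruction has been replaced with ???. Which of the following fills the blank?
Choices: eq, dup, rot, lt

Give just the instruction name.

Stack before ???: [0, 6]
Stack after ???:  [1]
Checking each choice:
  eq: division by zero
  dup: produces [0, 6, 1, 9]
  rot: stack underflow (need 3, have 2)
  lt: MATCH


Answer: lt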